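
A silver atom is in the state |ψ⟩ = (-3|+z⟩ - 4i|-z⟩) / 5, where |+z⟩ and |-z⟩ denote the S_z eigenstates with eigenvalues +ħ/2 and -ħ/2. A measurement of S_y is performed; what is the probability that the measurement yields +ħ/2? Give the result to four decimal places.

|+y⟩ = (|+z⟩ + i|-z⟩)/√2, so ⟨+y|ψ⟩ = (-7) / (√2·5).
P = |-7|² / 50 = 49/50.

0.9800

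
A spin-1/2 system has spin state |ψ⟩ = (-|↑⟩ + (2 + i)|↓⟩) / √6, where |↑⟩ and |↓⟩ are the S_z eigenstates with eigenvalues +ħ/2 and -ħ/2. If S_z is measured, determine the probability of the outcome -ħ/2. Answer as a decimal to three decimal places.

The -ħ/2 outcome corresponds to |↓⟩. Its amplitude in |ψ⟩ is (2 + i)/√6.
P = |2 + i|² / 6 = 5/6.

0.833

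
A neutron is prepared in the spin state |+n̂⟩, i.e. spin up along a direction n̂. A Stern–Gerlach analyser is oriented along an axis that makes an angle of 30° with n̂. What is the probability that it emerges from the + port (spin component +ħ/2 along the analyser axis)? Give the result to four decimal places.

For spin-½, the probability of finding spin-up along an axis at angle θ to the initial spin direction is cos²(θ/2); spin-down is sin²(θ/2).
θ = 30°, so P = cos²(15°) ≈ 0.9330.

0.9330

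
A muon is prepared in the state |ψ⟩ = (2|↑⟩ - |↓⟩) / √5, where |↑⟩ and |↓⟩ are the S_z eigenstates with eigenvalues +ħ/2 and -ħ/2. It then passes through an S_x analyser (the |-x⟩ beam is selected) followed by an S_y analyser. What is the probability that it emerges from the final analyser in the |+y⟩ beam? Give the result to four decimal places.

0.4500

First analyser (S_x): P(|-x⟩) = |⟨-x|ψ⟩|² = 9/10.
After stage 1 the state is |-x⟩; P(|+y⟩) = |⟨+y|-x⟩|² = 1/2.
Joint probability = 9/10 × 1/2 = 0.4500.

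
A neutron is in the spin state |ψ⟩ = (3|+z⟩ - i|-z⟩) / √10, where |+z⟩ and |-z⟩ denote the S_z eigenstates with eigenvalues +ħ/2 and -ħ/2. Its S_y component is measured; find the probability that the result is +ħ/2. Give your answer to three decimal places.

0.200

|+y⟩ = (|+z⟩ + i|-z⟩)/√2, so ⟨+y|ψ⟩ = (2) / (√2·√10).
P = |2|² / 20 = 4/20.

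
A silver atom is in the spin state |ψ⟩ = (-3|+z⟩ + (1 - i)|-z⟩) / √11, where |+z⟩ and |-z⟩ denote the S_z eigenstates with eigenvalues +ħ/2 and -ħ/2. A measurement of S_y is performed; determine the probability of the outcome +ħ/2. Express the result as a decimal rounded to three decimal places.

|+y⟩ = (|+z⟩ + i|-z⟩)/√2, so ⟨+y|ψ⟩ = (-4 - i) / (√2·√11).
P = |-4 - i|² / 22 = 17/22.

0.773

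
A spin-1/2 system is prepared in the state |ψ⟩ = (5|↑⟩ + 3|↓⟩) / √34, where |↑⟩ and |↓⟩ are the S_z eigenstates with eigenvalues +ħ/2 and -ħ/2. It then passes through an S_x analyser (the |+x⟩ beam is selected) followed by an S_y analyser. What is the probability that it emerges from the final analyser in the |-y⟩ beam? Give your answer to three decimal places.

First analyser (S_x): P(|+x⟩) = |⟨+x|ψ⟩|² = 64/68.
After stage 1 the state is |+x⟩; P(|-y⟩) = |⟨-y|+x⟩|² = 1/2.
Joint probability = 64/68 × 1/2 = 0.471.

0.471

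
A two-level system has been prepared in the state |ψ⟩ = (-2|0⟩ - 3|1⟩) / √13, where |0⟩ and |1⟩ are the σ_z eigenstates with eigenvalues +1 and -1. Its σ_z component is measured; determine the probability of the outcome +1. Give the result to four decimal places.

The +1 outcome corresponds to |0⟩. Its amplitude in |ψ⟩ is -2/√13.
P = |-2|² / 13 = 4/13.

0.3077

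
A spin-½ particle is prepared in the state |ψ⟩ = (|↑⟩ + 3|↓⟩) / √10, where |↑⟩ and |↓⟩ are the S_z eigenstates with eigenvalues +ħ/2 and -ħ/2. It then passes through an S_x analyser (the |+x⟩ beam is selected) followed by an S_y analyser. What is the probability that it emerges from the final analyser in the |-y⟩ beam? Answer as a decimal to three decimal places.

First analyser (S_x): P(|+x⟩) = |⟨+x|ψ⟩|² = 16/20.
After stage 1 the state is |+x⟩; P(|-y⟩) = |⟨-y|+x⟩|² = 1/2.
Joint probability = 16/20 × 1/2 = 0.400.

0.400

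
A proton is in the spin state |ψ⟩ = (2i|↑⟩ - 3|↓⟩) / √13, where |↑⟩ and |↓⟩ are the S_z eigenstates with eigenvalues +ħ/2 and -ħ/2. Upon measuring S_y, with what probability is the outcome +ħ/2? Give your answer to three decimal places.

0.962

|+y⟩ = (|↑⟩ + i|↓⟩)/√2, so ⟨+y|ψ⟩ = (5i) / (√2·√13).
P = |5i|² / 26 = 25/26.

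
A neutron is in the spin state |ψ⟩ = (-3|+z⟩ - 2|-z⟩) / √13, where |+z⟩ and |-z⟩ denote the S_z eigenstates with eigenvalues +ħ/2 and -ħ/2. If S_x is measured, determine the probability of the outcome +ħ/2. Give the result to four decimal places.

|+x⟩ = (|+z⟩ + |-z⟩)/√2, so ⟨+x|ψ⟩ = (-5) / (√2·√13).
P = |-5|² / 26 = 25/26.

0.9615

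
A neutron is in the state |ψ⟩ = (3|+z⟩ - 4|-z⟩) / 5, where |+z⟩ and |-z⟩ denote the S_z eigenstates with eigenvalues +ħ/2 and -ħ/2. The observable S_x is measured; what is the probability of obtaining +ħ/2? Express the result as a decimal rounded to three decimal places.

|+x⟩ = (|+z⟩ + |-z⟩)/√2, so ⟨+x|ψ⟩ = (-1) / (√2·5).
P = |-1|² / 50 = 1/50.

0.020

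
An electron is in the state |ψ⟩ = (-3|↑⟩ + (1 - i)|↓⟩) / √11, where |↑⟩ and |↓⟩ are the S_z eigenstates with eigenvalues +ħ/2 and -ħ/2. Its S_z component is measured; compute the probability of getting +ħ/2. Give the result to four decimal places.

The +ħ/2 outcome corresponds to |↑⟩. Its amplitude in |ψ⟩ is -3/√11.
P = |-3|² / 11 = 9/11.

0.8182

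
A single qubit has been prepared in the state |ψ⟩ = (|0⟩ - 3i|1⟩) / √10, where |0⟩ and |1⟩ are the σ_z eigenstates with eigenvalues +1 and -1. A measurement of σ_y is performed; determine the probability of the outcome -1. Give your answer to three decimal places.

|-y⟩ = (|0⟩ - i|1⟩)/√2, so ⟨-y|ψ⟩ = (4) / (√2·√10).
P = |4|² / 20 = 16/20.

0.800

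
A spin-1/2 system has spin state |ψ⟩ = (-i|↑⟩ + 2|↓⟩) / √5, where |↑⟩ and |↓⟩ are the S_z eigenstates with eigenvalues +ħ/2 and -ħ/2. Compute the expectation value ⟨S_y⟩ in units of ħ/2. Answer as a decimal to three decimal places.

0.800

⟨σ_y⟩ = 2 Im(a* b)/(|a|²+|b|²) with a = -i, b = 2.
a* b = 2i, so ⟨σ_y⟩ = 4/5.
⟨S_y⟩ = (ħ/2)·⟨σ_y⟩.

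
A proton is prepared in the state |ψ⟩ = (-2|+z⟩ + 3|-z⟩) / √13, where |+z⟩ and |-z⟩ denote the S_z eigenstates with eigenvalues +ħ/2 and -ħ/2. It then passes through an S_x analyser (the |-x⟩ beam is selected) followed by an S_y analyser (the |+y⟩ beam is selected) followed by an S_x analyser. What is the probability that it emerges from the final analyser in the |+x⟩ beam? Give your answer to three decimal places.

0.240

First analyser (S_x): P(|-x⟩) = |⟨-x|ψ⟩|² = 25/26.
After stage 1 the state is |-x⟩; P(|+y⟩) = |⟨+y|-x⟩|² = 1/2.
After stage 2 the state is |+y⟩; P(|+x⟩) = |⟨+x|+y⟩|² = 1/2.
Joint probability = 25/26 × 1/2 × 1/2 = 0.240.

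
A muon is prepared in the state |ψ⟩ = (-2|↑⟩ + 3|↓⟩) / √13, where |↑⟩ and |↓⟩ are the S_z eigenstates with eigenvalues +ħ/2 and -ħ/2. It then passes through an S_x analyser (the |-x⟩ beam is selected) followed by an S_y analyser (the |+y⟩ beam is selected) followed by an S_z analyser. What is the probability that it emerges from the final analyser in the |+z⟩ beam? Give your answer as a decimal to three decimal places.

First analyser (S_x): P(|-x⟩) = |⟨-x|ψ⟩|² = 25/26.
After stage 1 the state is |-x⟩; P(|+y⟩) = |⟨+y|-x⟩|² = 1/2.
After stage 2 the state is |+y⟩; P(|+z⟩) = |⟨+z|+y⟩|² = 1/2.
Joint probability = 25/26 × 1/2 × 1/2 = 0.240.

0.240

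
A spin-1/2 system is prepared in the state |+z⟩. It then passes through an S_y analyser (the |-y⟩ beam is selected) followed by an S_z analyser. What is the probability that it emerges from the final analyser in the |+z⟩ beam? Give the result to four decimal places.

0.2500

First analyser (S_y): from |+z⟩, P(|-y⟩) = 1/2.
After stage 1 the state is |-y⟩; P(|+z⟩) = |⟨+z|-y⟩|² = 1/2.
Joint probability = 1/2 × 1/2 = 0.2500.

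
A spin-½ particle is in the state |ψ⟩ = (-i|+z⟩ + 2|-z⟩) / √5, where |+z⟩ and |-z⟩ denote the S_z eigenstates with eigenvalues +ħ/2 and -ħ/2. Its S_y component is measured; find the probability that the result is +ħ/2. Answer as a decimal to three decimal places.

|+y⟩ = (|+z⟩ + i|-z⟩)/√2, so ⟨+y|ψ⟩ = (-3i) / (√2·√5).
P = |-3i|² / 10 = 9/10.

0.900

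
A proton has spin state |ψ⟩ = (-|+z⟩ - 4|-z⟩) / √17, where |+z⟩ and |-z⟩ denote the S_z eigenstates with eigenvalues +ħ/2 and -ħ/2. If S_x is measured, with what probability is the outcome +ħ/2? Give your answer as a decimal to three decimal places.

0.735

|+x⟩ = (|+z⟩ + |-z⟩)/√2, so ⟨+x|ψ⟩ = (-5) / (√2·√17).
P = |-5|² / 34 = 25/34.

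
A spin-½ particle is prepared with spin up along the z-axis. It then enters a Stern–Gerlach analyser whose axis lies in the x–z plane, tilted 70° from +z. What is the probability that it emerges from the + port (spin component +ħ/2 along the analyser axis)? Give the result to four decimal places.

0.6710

For spin-½, the probability of finding spin-up along an axis at angle θ to the initial spin direction is cos²(θ/2); spin-down is sin²(θ/2).
θ = 70°, so P = cos²(35°) ≈ 0.6710.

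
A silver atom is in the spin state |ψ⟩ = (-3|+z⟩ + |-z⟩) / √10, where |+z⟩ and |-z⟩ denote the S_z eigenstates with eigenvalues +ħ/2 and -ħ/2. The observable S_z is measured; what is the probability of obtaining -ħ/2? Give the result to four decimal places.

0.1000

The -ħ/2 outcome corresponds to |-z⟩. Its amplitude in |ψ⟩ is 1/√10.
P = |1|² / 10 = 1/10.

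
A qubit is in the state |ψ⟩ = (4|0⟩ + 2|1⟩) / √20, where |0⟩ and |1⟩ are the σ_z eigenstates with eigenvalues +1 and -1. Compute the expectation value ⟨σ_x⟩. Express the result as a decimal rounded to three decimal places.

⟨σ_x⟩ = 2 Re(a* b)/(|a|²+|b|²) with a = 4, b = 2.
a* b = 8, so ⟨σ_x⟩ = 16/20.

0.800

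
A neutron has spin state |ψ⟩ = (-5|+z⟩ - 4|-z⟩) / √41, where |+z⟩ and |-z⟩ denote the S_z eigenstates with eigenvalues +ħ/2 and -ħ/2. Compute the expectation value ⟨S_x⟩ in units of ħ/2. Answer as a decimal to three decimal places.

0.976

⟨σ_x⟩ = 2 Re(a* b)/(|a|²+|b|²) with a = -5, b = -4.
a* b = 20, so ⟨σ_x⟩ = 40/41.
⟨S_x⟩ = (ħ/2)·⟨σ_x⟩.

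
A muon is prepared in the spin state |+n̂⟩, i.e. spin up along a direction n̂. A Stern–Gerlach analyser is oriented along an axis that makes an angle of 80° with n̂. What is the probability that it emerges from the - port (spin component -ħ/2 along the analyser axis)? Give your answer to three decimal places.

0.413

For spin-½, the probability of finding spin-up along an axis at angle θ to the initial spin direction is cos²(θ/2); spin-down is sin²(θ/2).
θ = 80°, so P = sin²(40°) ≈ 0.413.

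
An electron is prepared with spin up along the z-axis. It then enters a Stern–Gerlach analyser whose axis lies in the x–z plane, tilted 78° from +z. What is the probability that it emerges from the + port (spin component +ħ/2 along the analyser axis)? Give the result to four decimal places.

0.6040

For spin-½, the probability of finding spin-up along an axis at angle θ to the initial spin direction is cos²(θ/2); spin-down is sin²(θ/2).
θ = 78°, so P = cos²(39°) ≈ 0.6040.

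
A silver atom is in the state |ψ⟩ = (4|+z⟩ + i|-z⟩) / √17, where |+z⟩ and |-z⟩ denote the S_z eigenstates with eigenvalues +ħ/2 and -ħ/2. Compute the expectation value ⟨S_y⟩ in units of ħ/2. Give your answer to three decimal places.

0.471

⟨σ_y⟩ = 2 Im(a* b)/(|a|²+|b|²) with a = 4, b = i.
a* b = 4i, so ⟨σ_y⟩ = 8/17.
⟨S_y⟩ = (ħ/2)·⟨σ_y⟩.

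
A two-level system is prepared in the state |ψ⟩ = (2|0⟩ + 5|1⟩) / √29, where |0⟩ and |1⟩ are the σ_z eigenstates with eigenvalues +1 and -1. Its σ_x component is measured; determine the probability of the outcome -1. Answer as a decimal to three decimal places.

|-x⟩ = (|0⟩ - |1⟩)/√2, so ⟨-x|ψ⟩ = (-3) / (√2·√29).
P = |-3|² / 58 = 9/58.

0.155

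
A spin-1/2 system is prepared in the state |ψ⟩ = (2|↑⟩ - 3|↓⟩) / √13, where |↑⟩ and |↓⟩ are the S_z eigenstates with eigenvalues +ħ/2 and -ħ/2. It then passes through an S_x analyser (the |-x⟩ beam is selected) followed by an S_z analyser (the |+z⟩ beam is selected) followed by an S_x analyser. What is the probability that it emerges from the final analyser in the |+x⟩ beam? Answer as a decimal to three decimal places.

First analyser (S_x): P(|-x⟩) = |⟨-x|ψ⟩|² = 25/26.
After stage 1 the state is |-x⟩; P(|+z⟩) = |⟨+z|-x⟩|² = 1/2.
After stage 2 the state is |+z⟩; P(|+x⟩) = |⟨+x|+z⟩|² = 1/2.
Joint probability = 25/26 × 1/2 × 1/2 = 0.240.

0.240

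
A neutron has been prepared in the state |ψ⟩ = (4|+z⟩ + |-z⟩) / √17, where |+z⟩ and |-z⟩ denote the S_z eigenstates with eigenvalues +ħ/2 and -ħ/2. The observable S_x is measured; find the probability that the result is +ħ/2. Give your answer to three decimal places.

0.735

|+x⟩ = (|+z⟩ + |-z⟩)/√2, so ⟨+x|ψ⟩ = (5) / (√2·√17).
P = |5|² / 34 = 25/34.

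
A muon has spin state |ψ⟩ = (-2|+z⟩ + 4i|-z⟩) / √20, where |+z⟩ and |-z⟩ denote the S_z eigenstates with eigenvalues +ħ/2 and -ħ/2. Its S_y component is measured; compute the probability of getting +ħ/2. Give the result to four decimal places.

|+y⟩ = (|+z⟩ + i|-z⟩)/√2, so ⟨+y|ψ⟩ = (2) / (√2·√20).
P = |2|² / 40 = 4/40.

0.1000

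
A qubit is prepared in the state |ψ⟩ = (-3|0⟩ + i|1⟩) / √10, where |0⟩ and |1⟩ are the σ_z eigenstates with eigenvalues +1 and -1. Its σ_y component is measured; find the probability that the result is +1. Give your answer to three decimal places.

0.200

|+y⟩ = (|0⟩ + i|1⟩)/√2, so ⟨+y|ψ⟩ = (-2) / (√2·√10).
P = |-2|² / 20 = 4/20.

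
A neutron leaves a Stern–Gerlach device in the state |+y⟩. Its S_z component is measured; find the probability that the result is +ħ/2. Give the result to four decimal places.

In the S_z basis, |+y⟩ = (|+z⟩ + i|-z⟩)/√2 and |+z⟩ = |+z⟩.
|⟨+z|+y⟩|² = 1/2.

0.5000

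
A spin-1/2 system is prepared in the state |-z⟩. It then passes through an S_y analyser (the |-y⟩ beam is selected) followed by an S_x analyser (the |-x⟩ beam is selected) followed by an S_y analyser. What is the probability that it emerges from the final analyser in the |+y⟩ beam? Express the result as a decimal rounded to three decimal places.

First analyser (S_y): from |-z⟩, P(|-y⟩) = 1/2.
After stage 1 the state is |-y⟩; P(|-x⟩) = |⟨-x|-y⟩|² = 1/2.
After stage 2 the state is |-x⟩; P(|+y⟩) = |⟨+y|-x⟩|² = 1/2.
Joint probability = 1/2 × 1/2 × 1/2 = 0.125.

0.125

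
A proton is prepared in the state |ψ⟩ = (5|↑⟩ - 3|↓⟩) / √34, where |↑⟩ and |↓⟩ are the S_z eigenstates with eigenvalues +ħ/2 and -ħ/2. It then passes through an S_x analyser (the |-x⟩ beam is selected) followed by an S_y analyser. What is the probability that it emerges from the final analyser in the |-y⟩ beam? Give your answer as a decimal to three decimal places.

0.471

First analyser (S_x): P(|-x⟩) = |⟨-x|ψ⟩|² = 64/68.
After stage 1 the state is |-x⟩; P(|-y⟩) = |⟨-y|-x⟩|² = 1/2.
Joint probability = 64/68 × 1/2 = 0.471.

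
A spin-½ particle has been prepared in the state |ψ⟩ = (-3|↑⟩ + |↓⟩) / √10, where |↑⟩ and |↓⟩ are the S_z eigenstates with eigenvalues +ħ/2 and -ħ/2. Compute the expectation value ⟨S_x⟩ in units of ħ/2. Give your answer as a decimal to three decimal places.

-0.600

⟨σ_x⟩ = 2 Re(a* b)/(|a|²+|b|²) with a = -3, b = 1.
a* b = -3, so ⟨σ_x⟩ = -6/10.
⟨S_x⟩ = (ħ/2)·⟨σ_x⟩.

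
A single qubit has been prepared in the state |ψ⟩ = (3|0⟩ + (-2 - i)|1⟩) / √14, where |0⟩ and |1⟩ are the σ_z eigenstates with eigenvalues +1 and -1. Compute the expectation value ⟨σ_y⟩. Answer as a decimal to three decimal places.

⟨σ_y⟩ = 2 Im(a* b)/(|a|²+|b|²) with a = 3, b = (-2 - i).
a* b = (-6 - 3i), so ⟨σ_y⟩ = -6/14.

-0.429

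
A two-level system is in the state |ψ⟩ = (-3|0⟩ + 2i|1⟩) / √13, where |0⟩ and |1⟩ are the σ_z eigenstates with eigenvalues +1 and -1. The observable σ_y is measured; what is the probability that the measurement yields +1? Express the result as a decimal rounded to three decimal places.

|+y⟩ = (|0⟩ + i|1⟩)/√2, so ⟨+y|ψ⟩ = (-1) / (√2·√13).
P = |-1|² / 26 = 1/26.

0.038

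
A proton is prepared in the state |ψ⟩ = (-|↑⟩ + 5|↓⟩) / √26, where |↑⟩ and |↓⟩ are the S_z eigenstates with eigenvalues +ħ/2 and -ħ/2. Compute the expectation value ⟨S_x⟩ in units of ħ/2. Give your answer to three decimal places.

-0.385

⟨σ_x⟩ = 2 Re(a* b)/(|a|²+|b|²) with a = -1, b = 5.
a* b = -5, so ⟨σ_x⟩ = -10/26.
⟨S_x⟩ = (ħ/2)·⟨σ_x⟩.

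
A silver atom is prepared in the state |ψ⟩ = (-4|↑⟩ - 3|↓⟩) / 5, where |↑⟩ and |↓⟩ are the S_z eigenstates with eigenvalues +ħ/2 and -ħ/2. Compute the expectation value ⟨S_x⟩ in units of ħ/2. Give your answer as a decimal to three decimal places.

0.960

⟨σ_x⟩ = 2 Re(a* b)/(|a|²+|b|²) with a = -4, b = -3.
a* b = 12, so ⟨σ_x⟩ = 24/25.
⟨S_x⟩ = (ħ/2)·⟨σ_x⟩.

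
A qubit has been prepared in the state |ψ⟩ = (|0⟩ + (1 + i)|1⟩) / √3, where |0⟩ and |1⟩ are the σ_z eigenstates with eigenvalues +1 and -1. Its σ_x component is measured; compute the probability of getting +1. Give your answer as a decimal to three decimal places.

|+x⟩ = (|0⟩ + |1⟩)/√2, so ⟨+x|ψ⟩ = (2 + i) / (√2·√3).
P = |2 + i|² / 6 = 5/6.

0.833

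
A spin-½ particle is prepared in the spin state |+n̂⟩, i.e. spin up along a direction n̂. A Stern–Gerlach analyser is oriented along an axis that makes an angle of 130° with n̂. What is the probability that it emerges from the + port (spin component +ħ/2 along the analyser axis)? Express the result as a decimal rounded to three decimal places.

0.179

For spin-½, the probability of finding spin-up along an axis at angle θ to the initial spin direction is cos²(θ/2); spin-down is sin²(θ/2).
θ = 130°, so P = cos²(65°) ≈ 0.179.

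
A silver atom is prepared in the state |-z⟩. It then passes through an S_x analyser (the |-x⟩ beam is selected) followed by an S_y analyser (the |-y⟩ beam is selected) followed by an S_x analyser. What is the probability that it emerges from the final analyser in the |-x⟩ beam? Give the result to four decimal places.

First analyser (S_x): from |-z⟩, P(|-x⟩) = 1/2.
After stage 1 the state is |-x⟩; P(|-y⟩) = |⟨-y|-x⟩|² = 1/2.
After stage 2 the state is |-y⟩; P(|-x⟩) = |⟨-x|-y⟩|² = 1/2.
Joint probability = 1/2 × 1/2 × 1/2 = 0.1250.

0.1250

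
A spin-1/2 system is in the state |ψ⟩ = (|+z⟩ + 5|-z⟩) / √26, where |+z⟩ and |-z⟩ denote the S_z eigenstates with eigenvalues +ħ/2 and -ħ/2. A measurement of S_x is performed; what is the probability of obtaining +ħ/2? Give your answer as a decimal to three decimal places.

0.692

|+x⟩ = (|+z⟩ + |-z⟩)/√2, so ⟨+x|ψ⟩ = (6) / (√2·√26).
P = |6|² / 52 = 36/52.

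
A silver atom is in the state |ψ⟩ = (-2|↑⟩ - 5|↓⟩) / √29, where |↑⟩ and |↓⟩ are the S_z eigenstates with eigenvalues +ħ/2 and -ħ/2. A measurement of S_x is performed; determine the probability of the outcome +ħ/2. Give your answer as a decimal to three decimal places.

0.845

|+x⟩ = (|↑⟩ + |↓⟩)/√2, so ⟨+x|ψ⟩ = (-7) / (√2·√29).
P = |-7|² / 58 = 49/58.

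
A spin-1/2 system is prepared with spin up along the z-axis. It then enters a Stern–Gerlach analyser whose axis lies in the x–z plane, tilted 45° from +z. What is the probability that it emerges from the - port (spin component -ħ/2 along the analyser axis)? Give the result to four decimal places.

For spin-½, the probability of finding spin-up along an axis at angle θ to the initial spin direction is cos²(θ/2); spin-down is sin²(θ/2).
θ = 45°, so P = sin²(22.5°) ≈ 0.1464.

0.1464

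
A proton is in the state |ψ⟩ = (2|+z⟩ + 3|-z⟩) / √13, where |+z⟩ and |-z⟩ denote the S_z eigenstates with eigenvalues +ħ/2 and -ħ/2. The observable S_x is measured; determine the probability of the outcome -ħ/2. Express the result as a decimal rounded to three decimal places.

|-x⟩ = (|+z⟩ - |-z⟩)/√2, so ⟨-x|ψ⟩ = (-1) / (√2·√13).
P = |-1|² / 26 = 1/26.

0.038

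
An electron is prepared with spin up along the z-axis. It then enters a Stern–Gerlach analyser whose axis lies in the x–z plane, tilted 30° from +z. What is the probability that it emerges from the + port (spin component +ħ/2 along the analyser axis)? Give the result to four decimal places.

0.9330

For spin-½, the probability of finding spin-up along an axis at angle θ to the initial spin direction is cos²(θ/2); spin-down is sin²(θ/2).
θ = 30°, so P = cos²(15°) ≈ 0.9330.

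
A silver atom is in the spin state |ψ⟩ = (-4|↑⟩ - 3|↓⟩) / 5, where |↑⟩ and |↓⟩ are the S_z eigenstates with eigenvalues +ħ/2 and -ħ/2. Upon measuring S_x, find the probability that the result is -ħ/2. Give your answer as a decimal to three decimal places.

|-x⟩ = (|↑⟩ - |↓⟩)/√2, so ⟨-x|ψ⟩ = (-1) / (√2·5).
P = |-1|² / 50 = 1/50.

0.020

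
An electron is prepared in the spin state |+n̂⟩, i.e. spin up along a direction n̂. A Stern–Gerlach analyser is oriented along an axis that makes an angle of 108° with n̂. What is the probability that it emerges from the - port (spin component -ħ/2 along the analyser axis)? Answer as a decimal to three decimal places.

For spin-½, the probability of finding spin-up along an axis at angle θ to the initial spin direction is cos²(θ/2); spin-down is sin²(θ/2).
θ = 108°, so P = sin²(54°) ≈ 0.655.

0.655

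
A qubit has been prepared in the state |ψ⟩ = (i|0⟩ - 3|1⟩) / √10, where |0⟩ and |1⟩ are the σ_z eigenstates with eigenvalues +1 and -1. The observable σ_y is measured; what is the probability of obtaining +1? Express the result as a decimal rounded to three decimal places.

|+y⟩ = (|0⟩ + i|1⟩)/√2, so ⟨+y|ψ⟩ = (4i) / (√2·√10).
P = |4i|² / 20 = 16/20.

0.800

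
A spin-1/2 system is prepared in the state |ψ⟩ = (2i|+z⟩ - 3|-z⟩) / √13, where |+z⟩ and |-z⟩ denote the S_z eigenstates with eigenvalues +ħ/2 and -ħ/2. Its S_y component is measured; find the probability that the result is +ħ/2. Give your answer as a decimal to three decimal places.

0.962

|+y⟩ = (|+z⟩ + i|-z⟩)/√2, so ⟨+y|ψ⟩ = (5i) / (√2·√13).
P = |5i|² / 26 = 25/26.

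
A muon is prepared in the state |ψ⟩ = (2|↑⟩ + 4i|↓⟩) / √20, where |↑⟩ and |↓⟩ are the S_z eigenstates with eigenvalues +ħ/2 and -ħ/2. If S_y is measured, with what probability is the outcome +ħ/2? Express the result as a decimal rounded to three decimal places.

|+y⟩ = (|↑⟩ + i|↓⟩)/√2, so ⟨+y|ψ⟩ = (6) / (√2·√20).
P = |6|² / 40 = 36/40.

0.900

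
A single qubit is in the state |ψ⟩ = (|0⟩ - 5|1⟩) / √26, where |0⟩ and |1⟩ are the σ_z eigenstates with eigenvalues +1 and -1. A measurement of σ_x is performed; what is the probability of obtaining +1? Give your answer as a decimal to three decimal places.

0.308

|+x⟩ = (|0⟩ + |1⟩)/√2, so ⟨+x|ψ⟩ = (-4) / (√2·√26).
P = |-4|² / 52 = 16/52.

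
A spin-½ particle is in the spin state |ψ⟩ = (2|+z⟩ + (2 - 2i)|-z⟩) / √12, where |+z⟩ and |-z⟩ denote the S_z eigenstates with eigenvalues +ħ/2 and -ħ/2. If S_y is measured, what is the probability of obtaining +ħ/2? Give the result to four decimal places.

|+y⟩ = (|+z⟩ + i|-z⟩)/√2, so ⟨+y|ψ⟩ = (-2i) / (√2·√12).
P = |-2i|² / 24 = 4/24.

0.1667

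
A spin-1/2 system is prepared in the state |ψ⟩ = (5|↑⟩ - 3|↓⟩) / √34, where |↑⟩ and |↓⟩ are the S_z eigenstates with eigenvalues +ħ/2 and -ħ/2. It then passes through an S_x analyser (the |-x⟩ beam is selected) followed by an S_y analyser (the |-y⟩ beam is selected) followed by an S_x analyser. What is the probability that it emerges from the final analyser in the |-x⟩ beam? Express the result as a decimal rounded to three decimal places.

0.235

First analyser (S_x): P(|-x⟩) = |⟨-x|ψ⟩|² = 64/68.
After stage 1 the state is |-x⟩; P(|-y⟩) = |⟨-y|-x⟩|² = 1/2.
After stage 2 the state is |-y⟩; P(|-x⟩) = |⟨-x|-y⟩|² = 1/2.
Joint probability = 64/68 × 1/2 × 1/2 = 0.235.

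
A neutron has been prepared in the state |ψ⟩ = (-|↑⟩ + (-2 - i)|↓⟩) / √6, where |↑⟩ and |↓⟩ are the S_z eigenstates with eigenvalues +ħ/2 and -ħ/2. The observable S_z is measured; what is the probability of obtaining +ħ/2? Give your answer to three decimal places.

The +ħ/2 outcome corresponds to |↑⟩. Its amplitude in |ψ⟩ is -1/√6.
P = |-1|² / 6 = 1/6.

0.167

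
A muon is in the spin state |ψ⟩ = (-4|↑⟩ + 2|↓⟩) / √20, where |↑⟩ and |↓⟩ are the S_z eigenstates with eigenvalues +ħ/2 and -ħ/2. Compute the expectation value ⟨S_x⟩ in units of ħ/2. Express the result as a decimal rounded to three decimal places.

⟨σ_x⟩ = 2 Re(a* b)/(|a|²+|b|²) with a = -4, b = 2.
a* b = -8, so ⟨σ_x⟩ = -16/20.
⟨S_x⟩ = (ħ/2)·⟨σ_x⟩.

-0.800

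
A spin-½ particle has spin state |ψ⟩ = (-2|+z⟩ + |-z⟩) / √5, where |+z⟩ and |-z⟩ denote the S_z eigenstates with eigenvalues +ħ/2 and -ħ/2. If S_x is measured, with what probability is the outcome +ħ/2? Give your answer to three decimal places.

0.100

|+x⟩ = (|+z⟩ + |-z⟩)/√2, so ⟨+x|ψ⟩ = (-1) / (√2·√5).
P = |-1|² / 10 = 1/10.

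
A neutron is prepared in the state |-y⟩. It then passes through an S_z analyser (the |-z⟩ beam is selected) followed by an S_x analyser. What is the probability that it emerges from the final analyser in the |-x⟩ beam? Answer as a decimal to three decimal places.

0.250

First analyser (S_z): from |-y⟩, P(|-z⟩) = 1/2.
After stage 1 the state is |-z⟩; P(|-x⟩) = |⟨-x|-z⟩|² = 1/2.
Joint probability = 1/2 × 1/2 = 0.250.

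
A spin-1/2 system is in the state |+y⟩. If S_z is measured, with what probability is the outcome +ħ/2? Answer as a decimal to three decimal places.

In the S_z basis, |+y⟩ = (|+z⟩ + i|-z⟩)/√2 and |+z⟩ = |+z⟩.
|⟨+z|+y⟩|² = 1/2.

0.500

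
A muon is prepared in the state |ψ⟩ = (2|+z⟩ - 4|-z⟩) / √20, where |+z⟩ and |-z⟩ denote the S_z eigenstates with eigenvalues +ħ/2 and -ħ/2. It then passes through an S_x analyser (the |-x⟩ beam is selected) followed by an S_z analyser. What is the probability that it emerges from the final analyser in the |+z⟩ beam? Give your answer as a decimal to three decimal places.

0.450

First analyser (S_x): P(|-x⟩) = |⟨-x|ψ⟩|² = 36/40.
After stage 1 the state is |-x⟩; P(|+z⟩) = |⟨+z|-x⟩|² = 1/2.
Joint probability = 36/40 × 1/2 = 0.450.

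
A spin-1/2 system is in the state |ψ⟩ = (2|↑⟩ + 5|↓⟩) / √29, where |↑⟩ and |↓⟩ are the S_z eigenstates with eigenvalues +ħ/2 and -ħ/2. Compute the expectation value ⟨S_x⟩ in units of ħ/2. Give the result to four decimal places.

⟨σ_x⟩ = 2 Re(a* b)/(|a|²+|b|²) with a = 2, b = 5.
a* b = 10, so ⟨σ_x⟩ = 20/29.
⟨S_x⟩ = (ħ/2)·⟨σ_x⟩.

0.6897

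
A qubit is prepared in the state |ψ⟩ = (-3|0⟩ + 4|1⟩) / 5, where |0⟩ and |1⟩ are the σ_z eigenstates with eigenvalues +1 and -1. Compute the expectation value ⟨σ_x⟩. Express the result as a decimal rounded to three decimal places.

⟨σ_x⟩ = 2 Re(a* b)/(|a|²+|b|²) with a = -3, b = 4.
a* b = -12, so ⟨σ_x⟩ = -24/25.

-0.960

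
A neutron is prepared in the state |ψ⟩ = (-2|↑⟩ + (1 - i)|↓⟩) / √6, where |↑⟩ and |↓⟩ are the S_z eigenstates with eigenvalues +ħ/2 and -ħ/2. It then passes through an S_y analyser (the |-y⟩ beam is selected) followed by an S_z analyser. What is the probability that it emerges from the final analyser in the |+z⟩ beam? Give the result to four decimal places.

First analyser (S_y): P(|-y⟩) = |⟨-y|ψ⟩|² = 2/12.
After stage 1 the state is |-y⟩; P(|+z⟩) = |⟨+z|-y⟩|² = 1/2.
Joint probability = 2/12 × 1/2 = 0.0833.

0.0833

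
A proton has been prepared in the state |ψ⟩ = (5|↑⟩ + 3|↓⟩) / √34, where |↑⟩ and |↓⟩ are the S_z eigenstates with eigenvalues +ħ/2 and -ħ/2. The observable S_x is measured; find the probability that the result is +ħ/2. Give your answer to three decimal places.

0.941

|+x⟩ = (|↑⟩ + |↓⟩)/√2, so ⟨+x|ψ⟩ = (8) / (√2·√34).
P = |8|² / 68 = 64/68.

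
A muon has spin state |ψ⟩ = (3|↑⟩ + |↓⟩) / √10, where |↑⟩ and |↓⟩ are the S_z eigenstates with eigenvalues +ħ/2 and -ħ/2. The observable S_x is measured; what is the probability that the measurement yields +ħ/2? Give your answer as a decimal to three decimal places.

0.800

|+x⟩ = (|↑⟩ + |↓⟩)/√2, so ⟨+x|ψ⟩ = (4) / (√2·√10).
P = |4|² / 20 = 16/20.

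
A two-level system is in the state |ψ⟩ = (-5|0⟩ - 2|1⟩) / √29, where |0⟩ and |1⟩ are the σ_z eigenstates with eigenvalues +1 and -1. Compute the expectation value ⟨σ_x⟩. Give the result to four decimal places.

0.6897

⟨σ_x⟩ = 2 Re(a* b)/(|a|²+|b|²) with a = -5, b = -2.
a* b = 10, so ⟨σ_x⟩ = 20/29.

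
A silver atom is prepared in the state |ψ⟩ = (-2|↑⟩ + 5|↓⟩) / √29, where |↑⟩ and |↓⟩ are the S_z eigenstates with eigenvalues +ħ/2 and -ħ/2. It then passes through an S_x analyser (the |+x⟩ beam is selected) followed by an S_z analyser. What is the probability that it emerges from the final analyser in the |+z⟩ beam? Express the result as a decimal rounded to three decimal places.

First analyser (S_x): P(|+x⟩) = |⟨+x|ψ⟩|² = 9/58.
After stage 1 the state is |+x⟩; P(|+z⟩) = |⟨+z|+x⟩|² = 1/2.
Joint probability = 9/58 × 1/2 = 0.078.

0.078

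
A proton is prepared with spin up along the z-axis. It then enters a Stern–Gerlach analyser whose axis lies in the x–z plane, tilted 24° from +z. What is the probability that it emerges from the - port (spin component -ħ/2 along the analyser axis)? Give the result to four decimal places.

0.0432

For spin-½, the probability of finding spin-up along an axis at angle θ to the initial spin direction is cos²(θ/2); spin-down is sin²(θ/2).
θ = 24°, so P = sin²(12°) ≈ 0.0432.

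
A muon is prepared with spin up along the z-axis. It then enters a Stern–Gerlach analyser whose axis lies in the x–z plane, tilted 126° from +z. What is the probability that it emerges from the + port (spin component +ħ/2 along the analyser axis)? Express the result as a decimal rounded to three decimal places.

0.206

For spin-½, the probability of finding spin-up along an axis at angle θ to the initial spin direction is cos²(θ/2); spin-down is sin²(θ/2).
θ = 126°, so P = cos²(63°) ≈ 0.206.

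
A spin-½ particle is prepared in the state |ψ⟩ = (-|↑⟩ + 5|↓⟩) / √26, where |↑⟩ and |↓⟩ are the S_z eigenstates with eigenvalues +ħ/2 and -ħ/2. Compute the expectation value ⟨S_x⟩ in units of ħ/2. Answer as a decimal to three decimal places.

⟨σ_x⟩ = 2 Re(a* b)/(|a|²+|b|²) with a = -1, b = 5.
a* b = -5, so ⟨σ_x⟩ = -10/26.
⟨S_x⟩ = (ħ/2)·⟨σ_x⟩.

-0.385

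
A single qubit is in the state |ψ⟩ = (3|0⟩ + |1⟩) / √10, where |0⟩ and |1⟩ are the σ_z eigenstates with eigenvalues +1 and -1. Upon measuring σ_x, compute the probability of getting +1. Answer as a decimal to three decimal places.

0.800

|+x⟩ = (|0⟩ + |1⟩)/√2, so ⟨+x|ψ⟩ = (4) / (√2·√10).
P = |4|² / 20 = 16/20.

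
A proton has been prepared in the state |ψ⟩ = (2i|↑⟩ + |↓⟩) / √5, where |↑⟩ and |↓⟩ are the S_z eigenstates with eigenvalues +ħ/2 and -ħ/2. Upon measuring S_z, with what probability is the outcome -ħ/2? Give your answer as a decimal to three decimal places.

0.200

The -ħ/2 outcome corresponds to |↓⟩. Its amplitude in |ψ⟩ is 1/√5.
P = |1|² / 5 = 1/5.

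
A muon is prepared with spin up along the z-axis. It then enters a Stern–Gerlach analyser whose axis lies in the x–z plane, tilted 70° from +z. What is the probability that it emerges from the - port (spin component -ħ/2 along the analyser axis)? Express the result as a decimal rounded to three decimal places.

0.329

For spin-½, the probability of finding spin-up along an axis at angle θ to the initial spin direction is cos²(θ/2); spin-down is sin²(θ/2).
θ = 70°, so P = sin²(35°) ≈ 0.329.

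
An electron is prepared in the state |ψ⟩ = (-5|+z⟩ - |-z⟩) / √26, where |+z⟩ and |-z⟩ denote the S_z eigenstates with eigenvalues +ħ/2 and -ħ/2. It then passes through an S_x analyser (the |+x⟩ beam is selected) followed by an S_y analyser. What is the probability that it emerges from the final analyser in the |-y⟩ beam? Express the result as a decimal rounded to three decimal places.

0.346

First analyser (S_x): P(|+x⟩) = |⟨+x|ψ⟩|² = 36/52.
After stage 1 the state is |+x⟩; P(|-y⟩) = |⟨-y|+x⟩|² = 1/2.
Joint probability = 36/52 × 1/2 = 0.346.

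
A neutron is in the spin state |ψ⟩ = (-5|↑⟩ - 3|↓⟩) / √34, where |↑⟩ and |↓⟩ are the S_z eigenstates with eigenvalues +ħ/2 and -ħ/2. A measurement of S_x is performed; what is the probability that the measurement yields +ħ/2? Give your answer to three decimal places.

|+x⟩ = (|↑⟩ + |↓⟩)/√2, so ⟨+x|ψ⟩ = (-8) / (√2·√34).
P = |-8|² / 68 = 64/68.

0.941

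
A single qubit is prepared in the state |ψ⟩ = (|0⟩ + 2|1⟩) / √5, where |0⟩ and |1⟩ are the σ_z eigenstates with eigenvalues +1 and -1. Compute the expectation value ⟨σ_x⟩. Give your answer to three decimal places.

⟨σ_x⟩ = 2 Re(a* b)/(|a|²+|b|²) with a = 1, b = 2.
a* b = 2, so ⟨σ_x⟩ = 4/5.

0.800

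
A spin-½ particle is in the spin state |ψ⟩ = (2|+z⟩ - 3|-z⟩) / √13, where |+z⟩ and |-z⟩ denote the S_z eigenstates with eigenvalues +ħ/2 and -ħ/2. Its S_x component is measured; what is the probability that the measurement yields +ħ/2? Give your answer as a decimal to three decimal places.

|+x⟩ = (|+z⟩ + |-z⟩)/√2, so ⟨+x|ψ⟩ = (-1) / (√2·√13).
P = |-1|² / 26 = 1/26.

0.038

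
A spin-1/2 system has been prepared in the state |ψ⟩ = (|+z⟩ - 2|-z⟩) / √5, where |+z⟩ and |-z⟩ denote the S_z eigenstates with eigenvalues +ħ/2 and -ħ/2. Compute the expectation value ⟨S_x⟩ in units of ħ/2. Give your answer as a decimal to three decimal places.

-0.800

⟨σ_x⟩ = 2 Re(a* b)/(|a|²+|b|²) with a = 1, b = -2.
a* b = -2, so ⟨σ_x⟩ = -4/5.
⟨S_x⟩ = (ħ/2)·⟨σ_x⟩.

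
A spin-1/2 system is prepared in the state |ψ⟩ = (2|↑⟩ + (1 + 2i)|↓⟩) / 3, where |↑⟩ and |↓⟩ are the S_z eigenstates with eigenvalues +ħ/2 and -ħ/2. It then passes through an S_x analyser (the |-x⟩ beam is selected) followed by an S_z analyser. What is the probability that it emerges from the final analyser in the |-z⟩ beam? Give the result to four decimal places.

First analyser (S_x): P(|-x⟩) = |⟨-x|ψ⟩|² = 5/18.
After stage 1 the state is |-x⟩; P(|-z⟩) = |⟨-z|-x⟩|² = 1/2.
Joint probability = 5/18 × 1/2 = 0.1389.

0.1389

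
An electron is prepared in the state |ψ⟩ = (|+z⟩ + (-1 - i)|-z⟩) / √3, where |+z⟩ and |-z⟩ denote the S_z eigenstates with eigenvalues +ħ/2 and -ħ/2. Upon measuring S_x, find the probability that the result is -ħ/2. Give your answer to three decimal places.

0.833

|-x⟩ = (|+z⟩ - |-z⟩)/√2, so ⟨-x|ψ⟩ = (2 + i) / (√2·√3).
P = |2 + i|² / 6 = 5/6.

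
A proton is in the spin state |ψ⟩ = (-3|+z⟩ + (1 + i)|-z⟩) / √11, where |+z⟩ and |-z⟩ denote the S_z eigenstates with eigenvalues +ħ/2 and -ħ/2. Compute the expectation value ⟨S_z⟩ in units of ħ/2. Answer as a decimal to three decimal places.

0.636

⟨σ_z⟩ = |a|² - |b|² divided by |a|²+|b|², with a, b the |+z⟩, |-z⟩ amplitudes.
= (9 - 2)/11 = 7/11.
⟨S_z⟩ = (ħ/2)·⟨σ_z⟩.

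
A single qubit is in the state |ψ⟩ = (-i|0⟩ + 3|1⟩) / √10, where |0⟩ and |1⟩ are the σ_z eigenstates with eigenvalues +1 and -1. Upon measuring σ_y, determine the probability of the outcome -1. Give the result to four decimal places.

|-y⟩ = (|0⟩ - i|1⟩)/√2, so ⟨-y|ψ⟩ = (2i) / (√2·√10).
P = |2i|² / 20 = 4/20.

0.2000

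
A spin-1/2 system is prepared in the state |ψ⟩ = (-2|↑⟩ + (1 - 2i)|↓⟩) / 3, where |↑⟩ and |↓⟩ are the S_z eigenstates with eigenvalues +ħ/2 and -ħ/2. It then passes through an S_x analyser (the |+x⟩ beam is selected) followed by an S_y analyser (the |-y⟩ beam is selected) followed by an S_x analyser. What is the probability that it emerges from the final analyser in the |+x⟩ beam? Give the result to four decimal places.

0.0694

First analyser (S_x): P(|+x⟩) = |⟨+x|ψ⟩|² = 5/18.
After stage 1 the state is |+x⟩; P(|-y⟩) = |⟨-y|+x⟩|² = 1/2.
After stage 2 the state is |-y⟩; P(|+x⟩) = |⟨+x|-y⟩|² = 1/2.
Joint probability = 5/18 × 1/2 × 1/2 = 0.0694.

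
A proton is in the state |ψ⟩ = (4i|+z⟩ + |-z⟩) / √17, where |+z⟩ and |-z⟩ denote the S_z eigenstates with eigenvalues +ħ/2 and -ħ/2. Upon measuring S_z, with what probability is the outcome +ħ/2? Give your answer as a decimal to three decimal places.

0.941

The +ħ/2 outcome corresponds to |+z⟩. Its amplitude in |ψ⟩ is 4i/√17.
P = |4i|² / 17 = 16/17.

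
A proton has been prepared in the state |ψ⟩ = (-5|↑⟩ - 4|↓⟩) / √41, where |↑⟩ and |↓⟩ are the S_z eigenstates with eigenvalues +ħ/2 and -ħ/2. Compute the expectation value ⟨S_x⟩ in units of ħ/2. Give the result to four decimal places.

⟨σ_x⟩ = 2 Re(a* b)/(|a|²+|b|²) with a = -5, b = -4.
a* b = 20, so ⟨σ_x⟩ = 40/41.
⟨S_x⟩ = (ħ/2)·⟨σ_x⟩.

0.9756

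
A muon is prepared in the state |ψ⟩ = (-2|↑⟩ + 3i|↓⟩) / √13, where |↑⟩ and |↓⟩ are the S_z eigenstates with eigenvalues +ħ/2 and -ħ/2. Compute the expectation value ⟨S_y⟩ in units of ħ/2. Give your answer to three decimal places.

-0.923

⟨σ_y⟩ = 2 Im(a* b)/(|a|²+|b|²) with a = -2, b = 3i.
a* b = -6i, so ⟨σ_y⟩ = -12/13.
⟨S_y⟩ = (ħ/2)·⟨σ_y⟩.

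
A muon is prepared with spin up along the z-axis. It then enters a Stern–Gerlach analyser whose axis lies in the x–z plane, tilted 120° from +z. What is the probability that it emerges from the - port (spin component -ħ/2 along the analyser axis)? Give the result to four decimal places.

0.7500

For spin-½, the probability of finding spin-up along an axis at angle θ to the initial spin direction is cos²(θ/2); spin-down is sin²(θ/2).
θ = 120°, so P = sin²(60°) ≈ 0.7500.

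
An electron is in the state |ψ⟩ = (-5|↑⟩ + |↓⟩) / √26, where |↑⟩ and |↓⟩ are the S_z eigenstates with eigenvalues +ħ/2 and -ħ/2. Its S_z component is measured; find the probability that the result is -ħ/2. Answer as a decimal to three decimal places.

0.038

The -ħ/2 outcome corresponds to |↓⟩. Its amplitude in |ψ⟩ is 1/√26.
P = |1|² / 26 = 1/26.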